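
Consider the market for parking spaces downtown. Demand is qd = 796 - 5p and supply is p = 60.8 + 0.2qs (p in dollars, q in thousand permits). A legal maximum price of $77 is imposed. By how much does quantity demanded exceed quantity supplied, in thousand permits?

330

Rearranging supply gives qs = 5p - 304. Without the control the market clears where 796 - 5p = 5p - 304, i.e. p* = 110 and q* = 246.
Since 77 < 110, the ceiling is binding.
At p = 77: qd = 796 - 5·77 = 411 and qs = 5·77 - 304 = 81.
Shortage = qd - qs = 411 - 81 = 330.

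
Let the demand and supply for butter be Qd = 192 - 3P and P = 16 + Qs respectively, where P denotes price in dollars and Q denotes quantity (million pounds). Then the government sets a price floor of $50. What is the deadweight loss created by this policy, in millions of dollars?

Rearranging supply gives Qs = P - 16. Without the control the market clears where 192 - 3P = P - 16, i.e. P* = 52 and Q* = 36.
Since 50 is below P* = 52, the floor does not bind and the free-market outcome prevails.
Since the control does not bind, no trades are prevented and deadweight loss is zero.

0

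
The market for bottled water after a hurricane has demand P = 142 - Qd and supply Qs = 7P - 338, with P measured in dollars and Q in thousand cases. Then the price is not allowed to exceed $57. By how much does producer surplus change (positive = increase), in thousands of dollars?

-214.5

Rearranging demand gives Qd = 142 - P. Without the control the market clears where 142 - P = 7P - 338, i.e. P* = 60 and Q* = 82.
The ceiling of 57 is below the equilibrium price 60, so it binds.
At P = 57: Qd = 142 - 57 = 85 and Qs = 7·57 - 338 = 61.
Producer surplus without the control is ½ · (60 - 338/7) · 82 = 3362/7.
With the ceiling, producers sell 61 units at 57, so PS = ½ · (57 - 338/7) · 61 = 3721/14.
Change in producer surplus = 3721/14 - 3362/7 = -214.5.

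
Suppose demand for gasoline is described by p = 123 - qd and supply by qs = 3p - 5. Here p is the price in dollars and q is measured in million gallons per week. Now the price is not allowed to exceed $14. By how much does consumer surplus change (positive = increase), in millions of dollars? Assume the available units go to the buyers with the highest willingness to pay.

Rearranging demand gives qd = 123 - p. Setting quantity demanded equal to quantity supplied, 123 - p = 3p - 5, gives p* = 32 and q* = 91.
The ceiling of 14 is below the equilibrium price 32, so it binds.
At p = 14: qd = 123 - 14 = 109 and qs = 3·14 - 5 = 37.
Consumer surplus without the control is ½ · (123 - 32) · 91 = 4140.5.
With the ceiling, 37 units are sold at 14 (assume they go to the highest-value buyers). The demand price at q = 37 is 86, so CS = ½ · [(123 - 14) + (86 - 14)] · 37 = 3348.5.
Change in consumer surplus = 3348.5 - 4140.5 = -792.

-792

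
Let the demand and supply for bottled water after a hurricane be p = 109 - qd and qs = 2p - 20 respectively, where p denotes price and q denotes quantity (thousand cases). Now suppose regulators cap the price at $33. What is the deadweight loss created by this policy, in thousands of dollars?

300

Rearranging demand gives qd = 109 - p. Setting quantity demanded equal to quantity supplied, 109 - p = 2p - 20, gives p* = 43 and q* = 66.
Because the ceiling (33) lies below the market-clearing price, it is binding.
At p = 33: qd = 109 - 33 = 76 and qs = 2·33 - 20 = 46.
Quantity traded falls to 46. At q = 46 the demand price is 109 - 46 = 63 and the supply price is (20 + 46)/2 = 33.
Deadweight loss = ½ · (63 - 33) · (66 - 46) = ½ · 30 · 20 = 300.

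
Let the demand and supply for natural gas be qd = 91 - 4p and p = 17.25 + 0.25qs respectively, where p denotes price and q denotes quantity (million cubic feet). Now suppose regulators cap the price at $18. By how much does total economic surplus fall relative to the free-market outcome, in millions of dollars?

16

Rearranging supply gives qs = 4p - 69. Equilibrium: 91 - 4p = 4p - 69, so 160 = 8p and p* = 20, q* = 11.
Since 18 < 20, the ceiling is binding.
At p = 18: qd = 91 - 4·18 = 19 and qs = 4·18 - 69 = 3.
Quantity traded falls to 3. At q = 3 the demand price is (91 - 3)/4 = 22 and the supply price is (69 + 3)/4 = 18.
Deadweight loss = ½ · (22 - 18) · (11 - 3) = ½ · 4 · 8 = 16.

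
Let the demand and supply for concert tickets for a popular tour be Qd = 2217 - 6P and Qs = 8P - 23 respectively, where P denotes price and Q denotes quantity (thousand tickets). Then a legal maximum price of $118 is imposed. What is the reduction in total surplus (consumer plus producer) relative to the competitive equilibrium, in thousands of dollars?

16464

Equilibrium: 2217 - 6P = 8P - 23, so 2240 = 14P and P* = 160, Q* = 1257.
Since 118 < 160, the ceiling is binding.
At P = 118: Qd = 2217 - 6·118 = 1509 and Qs = 8·118 - 23 = 921.
Quantity traded falls to 921. At Q = 921 the demand price is (2217 - 921)/6 = 216 and the supply price is (23 + 921)/8 = 118.
Deadweight loss = ½ · (216 - 118) · (1257 - 921) = ½ · 98 · 336 = 16464.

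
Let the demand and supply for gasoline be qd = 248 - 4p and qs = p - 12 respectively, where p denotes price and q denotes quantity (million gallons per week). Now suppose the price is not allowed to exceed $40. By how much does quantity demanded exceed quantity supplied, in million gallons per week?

60

In a free market, 248 - 4p = p - 12 gives the equilibrium p* = 52, q* = 40.
Since 40 < 52, the ceiling is binding.
At p = 40: qd = 248 - 4·40 = 88 and qs = 40 - 12 = 28.
Shortage = qd - qs = 88 - 28 = 60.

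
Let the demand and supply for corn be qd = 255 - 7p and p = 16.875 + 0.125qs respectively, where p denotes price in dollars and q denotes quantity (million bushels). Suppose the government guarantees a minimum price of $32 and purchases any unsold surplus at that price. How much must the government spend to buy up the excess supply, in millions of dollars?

2880

Rearranging supply gives qs = 8p - 135. Setting quantity demanded equal to quantity supplied, 255 - 7p = 8p - 135, gives p* = 26 and q* = 73.
The floor of 32 is above the equilibrium price 26, so it binds.
At p = 32: qd = 255 - 7·32 = 31 and qs = 8·32 - 135 = 121.
Surplus = qs - qd = 90.
Government expenditure = surplus × support price = 90 × 32 = 2880.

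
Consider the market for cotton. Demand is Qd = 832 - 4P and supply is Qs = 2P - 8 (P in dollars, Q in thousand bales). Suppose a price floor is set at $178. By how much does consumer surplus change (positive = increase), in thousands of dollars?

Without the control the market clears where 832 - 4P = 2P - 8, i.e. P* = 140 and Q* = 272.
The floor of 178 is above the equilibrium price 140, so it binds.
At P = 178: Qd = 832 - 4·178 = 120 and Qs = 2·178 - 8 = 348.
Consumer surplus without the control is ½ · (208 - 140) · 272 = 9248.
With the floor, consumers buy 120 units at 178, so CS = ½ · (208 - 178) · 120 = 1800.
Change in consumer surplus = 1800 - 9248 = -7448.

-7448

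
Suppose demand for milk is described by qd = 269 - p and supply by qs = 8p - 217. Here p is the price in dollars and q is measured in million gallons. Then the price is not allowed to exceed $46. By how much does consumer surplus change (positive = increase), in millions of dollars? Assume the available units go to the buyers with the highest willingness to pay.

Equilibrium: 269 - p = 8p - 217, so 486 = 9p and p* = 54, q* = 215.
The ceiling of 46 is below the equilibrium price 54, so it binds.
At p = 46: qd = 269 - 46 = 223 and qs = 8·46 - 217 = 151.
Consumer surplus without the control is ½ · (269 - 54) · 215 = 23112.5.
With the ceiling, 151 units are sold at 46 (assume they go to the highest-value buyers). The demand price at q = 151 is 118, so CS = ½ · [(269 - 46) + (118 - 46)] · 151 = 22272.5.
Change in consumer surplus = 22272.5 - 23112.5 = -840.

-840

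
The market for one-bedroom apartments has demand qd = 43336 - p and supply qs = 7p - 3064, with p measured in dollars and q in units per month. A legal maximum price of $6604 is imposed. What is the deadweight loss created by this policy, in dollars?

0

Without the control the market clears where 43336 - p = 7p - 3064, i.e. p* = 5800 and q* = 37536.
The ceiling of 6604 is above the equilibrium price 5800, so it is not binding; the market clears at p* = 5800, q* = 37536.
Since the control does not bind, no trades are prevented and deadweight loss is zero.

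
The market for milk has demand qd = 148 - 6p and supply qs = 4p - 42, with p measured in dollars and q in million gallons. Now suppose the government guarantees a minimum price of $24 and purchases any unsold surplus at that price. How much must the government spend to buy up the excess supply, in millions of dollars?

1200

Setting quantity demanded equal to quantity supplied, 148 - 6p = 4p - 42, gives p* = 19 and q* = 34.
Because the floor (24) lies above the market-clearing price, it is binding.
At p = 24: qd = 148 - 6·24 = 4 and qs = 4·24 - 42 = 54.
Surplus = qs - qd = 50.
Government expenditure = surplus × support price = 50 × 24 = 1200.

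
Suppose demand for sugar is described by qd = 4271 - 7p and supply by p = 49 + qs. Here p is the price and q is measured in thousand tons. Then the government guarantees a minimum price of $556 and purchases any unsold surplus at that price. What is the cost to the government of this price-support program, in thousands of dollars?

Rearranging supply gives qs = p - 49. Without the control the market clears where 4271 - 7p = p - 49, i.e. p* = 540 and q* = 491.
The floor of 556 is above the equilibrium price 540, so it binds.
At p = 556: qd = 4271 - 7·556 = 379 and qs = 556 - 49 = 507.
Surplus = qs - qd = 128.
Government expenditure = surplus × support price = 128 × 556 = 71168.

71168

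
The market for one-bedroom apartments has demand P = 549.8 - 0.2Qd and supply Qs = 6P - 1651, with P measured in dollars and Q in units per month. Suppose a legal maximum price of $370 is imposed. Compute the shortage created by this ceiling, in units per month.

Rearranging demand gives Qd = 2749 - 5P. In a free market, 2749 - 5P = 6P - 1651 gives the equilibrium P* = 400, Q* = 749.
Since 370 < 400, the ceiling is binding.
At P = 370: Qd = 2749 - 5·370 = 899 and Qs = 6·370 - 1651 = 569.
Shortage = Qd - Qs = 899 - 569 = 330.

330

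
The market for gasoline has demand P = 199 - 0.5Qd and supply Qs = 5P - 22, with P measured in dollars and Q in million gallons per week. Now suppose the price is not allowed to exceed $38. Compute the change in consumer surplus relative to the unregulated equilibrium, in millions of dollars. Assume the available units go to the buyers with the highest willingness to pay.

Rearranging demand gives Qd = 398 - 2P. Without the control the market clears where 398 - 2P = 5P - 22, i.e. P* = 60 and Q* = 278.
Since 38 < 60, the ceiling is binding.
At P = 38: Qd = 398 - 2·38 = 322 and Qs = 5·38 - 22 = 168.
Consumer surplus without the control is ½ · (199 - 60) · 278 = 19321.
With the ceiling, 168 units are sold at 38 (assume they go to the highest-value buyers). The demand price at Q = 168 is 115, so CS = ½ · [(199 - 38) + (115 - 38)] · 168 = 19992.
Change in consumer surplus = 19992 - 19321 = 671.

671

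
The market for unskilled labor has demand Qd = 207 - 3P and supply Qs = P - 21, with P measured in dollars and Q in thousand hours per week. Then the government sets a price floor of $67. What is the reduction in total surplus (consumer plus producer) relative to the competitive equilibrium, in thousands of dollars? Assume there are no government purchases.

In a free market, 207 - 3P = P - 21 gives the equilibrium P* = 57, Q* = 36.
Because the floor (67) lies above the market-clearing price, it is binding.
At P = 67: Qd = 207 - 3·67 = 6 and Qs = 67 - 21 = 46.
Quantity traded falls to 6. At Q = 6 the demand price is (207 - 6)/3 = 67 and the supply price is 21 + 6 = 27.
Deadweight loss = ½ · (67 - 27) · (36 - 6) = ½ · 40 · 30 = 600.

600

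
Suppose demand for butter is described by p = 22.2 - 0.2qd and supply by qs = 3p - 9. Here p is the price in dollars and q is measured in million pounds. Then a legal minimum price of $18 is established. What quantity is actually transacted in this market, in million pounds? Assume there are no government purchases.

21

Rearranging demand gives qd = 111 - 5p. In a free market, 111 - 5p = 3p - 9 gives the equilibrium p* = 15, q* = 36.
The floor of 18 is above the equilibrium price 15, so it binds.
At p = 18: qd = 111 - 5·18 = 21 and qs = 3·18 - 9 = 45.
The quantity actually transacted is the short side, demand: 21.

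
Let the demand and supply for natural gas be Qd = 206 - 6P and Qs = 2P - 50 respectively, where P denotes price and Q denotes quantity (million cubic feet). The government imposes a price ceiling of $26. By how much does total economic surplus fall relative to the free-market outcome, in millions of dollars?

48

In a free market, 206 - 6P = 2P - 50 gives the equilibrium P* = 32, Q* = 14.
Since 26 < 32, the ceiling is binding.
At P = 26: Qd = 206 - 6·26 = 50 and Qs = 2·26 - 50 = 2.
Quantity traded falls to 2. At Q = 2 the demand price is (206 - 2)/6 = 34 and the supply price is (50 + 2)/2 = 26.
Deadweight loss = ½ · (34 - 26) · (14 - 2) = ½ · 8 · 12 = 48.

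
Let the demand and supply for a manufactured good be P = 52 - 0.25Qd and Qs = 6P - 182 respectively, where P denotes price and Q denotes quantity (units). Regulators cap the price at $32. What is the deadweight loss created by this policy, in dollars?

367.5

Rearranging demand gives Qd = 208 - 4P. Equilibrium: 208 - 4P = 6P - 182, so 390 = 10P and P* = 39, Q* = 52.
Since 32 < 39, the ceiling is binding.
At P = 32: Qd = 208 - 4·32 = 80 and Qs = 6·32 - 182 = 10.
Quantity traded falls to 10. At Q = 10 the demand price is (208 - 10)/4 = 49.5 and the supply price is (182 + 10)/6 = 32.
Deadweight loss = ½ · (49.5 - 32) · (52 - 10) = ½ · 17.5 · 42 = 367.5.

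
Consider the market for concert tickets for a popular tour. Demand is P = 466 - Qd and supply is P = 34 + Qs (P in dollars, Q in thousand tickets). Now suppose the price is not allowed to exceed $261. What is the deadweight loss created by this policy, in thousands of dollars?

0

Rearranging demand gives Qd = 466 - P; rearranging supply gives Qs = P - 34. In a free market, 466 - P = P - 34 gives the equilibrium P* = 250, Q* = 216.
The ceiling of 261 is above the equilibrium price 250, so it is not binding; the market clears at P* = 250, Q* = 216.
Since the control does not bind, no trades are prevented and deadweight loss is zero.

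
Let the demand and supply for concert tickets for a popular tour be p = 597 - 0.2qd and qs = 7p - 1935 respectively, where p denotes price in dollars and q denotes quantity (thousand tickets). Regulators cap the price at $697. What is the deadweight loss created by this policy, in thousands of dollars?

Rearranging demand gives qd = 2985 - 5p. Without the control the market clears where 2985 - 5p = 7p - 1935, i.e. p* = 410 and q* = 935.
The ceiling of 697 is above the equilibrium price 410, so it is not binding; the market clears at p* = 410, q* = 935.
Since the control does not bind, no trades are prevented and deadweight loss is zero.

0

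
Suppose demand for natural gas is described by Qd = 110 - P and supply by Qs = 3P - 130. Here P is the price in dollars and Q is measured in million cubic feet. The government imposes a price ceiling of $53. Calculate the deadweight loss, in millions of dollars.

In a free market, 110 - P = 3P - 130 gives the equilibrium P* = 60, Q* = 50.
Because the ceiling (53) lies below the market-clearing price, it is binding.
At P = 53: Qd = 110 - 53 = 57 and Qs = 3·53 - 130 = 29.
Quantity traded falls to 29. At Q = 29 the demand price is 110 - 29 = 81 and the supply price is (130 + 29)/3 = 53.
Deadweight loss = ½ · (81 - 53) · (50 - 29) = ½ · 28 · 21 = 294.

294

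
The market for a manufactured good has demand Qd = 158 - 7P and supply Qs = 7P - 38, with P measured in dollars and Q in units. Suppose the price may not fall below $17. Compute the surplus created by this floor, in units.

In a free market, 158 - 7P = 7P - 38 gives the equilibrium P* = 14, Q* = 60.
Because the floor (17) lies above the market-clearing price, it is binding.
At P = 17: Qd = 158 - 7·17 = 39 and Qs = 7·17 - 38 = 81.
Surplus = Qs - Qd = 81 - 39 = 42.

42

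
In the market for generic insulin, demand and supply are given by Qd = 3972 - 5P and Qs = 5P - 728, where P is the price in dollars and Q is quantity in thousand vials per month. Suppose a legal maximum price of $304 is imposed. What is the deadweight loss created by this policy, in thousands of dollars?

Equilibrium: 3972 - 5P = 5P - 728, so 4700 = 10P and P* = 470, Q* = 1622.
Since 304 < 470, the ceiling is binding.
At P = 304: Qd = 3972 - 5·304 = 2452 and Qs = 5·304 - 728 = 792.
Quantity traded falls to 792. At Q = 792 the demand price is (3972 - 792)/5 = 636 and the supply price is (728 + 792)/5 = 304.
Deadweight loss = ½ · (636 - 304) · (1622 - 792) = ½ · 332 · 830 = 137780.

137780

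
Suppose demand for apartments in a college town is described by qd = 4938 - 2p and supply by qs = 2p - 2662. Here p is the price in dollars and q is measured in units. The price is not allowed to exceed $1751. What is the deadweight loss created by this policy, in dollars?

Without the control the market clears where 4938 - 2p = 2p - 2662, i.e. p* = 1900 and q* = 1138.
The ceiling of 1751 is below the equilibrium price 1900, so it binds.
At p = 1751: qd = 4938 - 2·1751 = 1436 and qs = 2·1751 - 2662 = 840.
Quantity traded falls to 840. At q = 840 the demand price is (4938 - 840)/2 = 2049 and the supply price is (2662 + 840)/2 = 1751.
Deadweight loss = ½ · (2049 - 1751) · (1138 - 840) = ½ · 298 · 298 = 44402.

44402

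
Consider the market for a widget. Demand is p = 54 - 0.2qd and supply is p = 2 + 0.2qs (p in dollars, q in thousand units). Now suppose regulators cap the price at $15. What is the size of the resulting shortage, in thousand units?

130

Rearranging demand gives qd = 270 - 5p; rearranging supply gives qs = 5p - 10. Without the control the market clears where 270 - 5p = 5p - 10, i.e. p* = 28 and q* = 130.
Since 15 < 28, the ceiling is binding.
At p = 15: qd = 270 - 5·15 = 195 and qs = 5·15 - 10 = 65.
Shortage = qd - qs = 195 - 65 = 130.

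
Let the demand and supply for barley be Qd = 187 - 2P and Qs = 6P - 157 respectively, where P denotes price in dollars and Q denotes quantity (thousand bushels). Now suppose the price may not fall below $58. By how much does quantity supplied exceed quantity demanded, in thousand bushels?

Equilibrium: 187 - 2P = 6P - 157, so 344 = 8P and P* = 43, Q* = 101.
Because the floor (58) lies above the market-clearing price, it is binding.
At P = 58: Qd = 187 - 2·58 = 71 and Qs = 6·58 - 157 = 191.
Surplus = Qs - Qd = 191 - 71 = 120.

120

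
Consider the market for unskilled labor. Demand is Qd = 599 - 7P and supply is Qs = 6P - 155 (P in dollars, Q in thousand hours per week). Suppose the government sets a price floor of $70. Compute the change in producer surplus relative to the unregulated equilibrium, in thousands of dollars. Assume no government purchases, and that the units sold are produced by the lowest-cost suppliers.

Equilibrium: 599 - 7P = 6P - 155, so 754 = 13P and P* = 58, Q* = 193.
The floor of 70 is above the equilibrium price 58, so it binds.
At P = 70: Qd = 599 - 7·70 = 109 and Qs = 6·70 - 155 = 265.
Producer surplus without the control is ½ · (58 - 155/6) · 193 = 37249/12.
With the floor, 109 units are sold at 70. The supply price at Q = 109 is 44, so PS = ½ · [(70 - 155/6) + (70 - 44)] · 109 = 45889/12.
Change in producer surplus = 45889/12 - 37249/12 = 720.

720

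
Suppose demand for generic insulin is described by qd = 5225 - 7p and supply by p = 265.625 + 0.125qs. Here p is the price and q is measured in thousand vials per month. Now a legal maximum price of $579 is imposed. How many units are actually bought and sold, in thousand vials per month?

Rearranging supply gives qs = 8p - 2125. In a free market, 5225 - 7p = 8p - 2125 gives the equilibrium p* = 490, q* = 1795.
The ceiling of 579 is above the equilibrium price 490, so it is not binding; the market clears at p* = 490, q* = 1795.

1795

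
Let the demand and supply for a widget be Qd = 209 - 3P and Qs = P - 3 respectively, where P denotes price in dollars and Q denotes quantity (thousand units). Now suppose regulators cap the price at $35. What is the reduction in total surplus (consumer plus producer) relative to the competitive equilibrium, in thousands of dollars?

Setting quantity demanded equal to quantity supplied, 209 - 3P = P - 3, gives P* = 53 and Q* = 50.
Because the ceiling (35) lies below the market-clearing price, it is binding.
At P = 35: Qd = 209 - 3·35 = 104 and Qs = 35 - 3 = 32.
Quantity traded falls to 32. At Q = 32 the demand price is (209 - 32)/3 = 59 and the supply price is 3 + 32 = 35.
Deadweight loss = ½ · (59 - 35) · (50 - 32) = ½ · 24 · 18 = 216.

216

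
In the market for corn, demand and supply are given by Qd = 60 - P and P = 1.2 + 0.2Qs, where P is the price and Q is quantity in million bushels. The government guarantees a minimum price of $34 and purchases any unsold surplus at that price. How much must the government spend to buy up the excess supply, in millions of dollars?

Rearranging supply gives Qs = 5P - 6. Without the control the market clears where 60 - P = 5P - 6, i.e. P* = 11 and Q* = 49.
Because the floor (34) lies above the market-clearing price, it is binding.
At P = 34: Qd = 60 - 34 = 26 and Qs = 5·34 - 6 = 164.
Surplus = Qs - Qd = 138.
Government expenditure = surplus × support price = 138 × 34 = 4692.

4692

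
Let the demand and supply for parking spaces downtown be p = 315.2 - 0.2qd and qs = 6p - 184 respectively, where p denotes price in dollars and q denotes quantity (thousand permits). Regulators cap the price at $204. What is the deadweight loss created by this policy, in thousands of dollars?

Rearranging demand gives qd = 1576 - 5p. In a free market, 1576 - 5p = 6p - 184 gives the equilibrium p* = 160, q* = 776.
The ceiling of 204 is above the equilibrium price 160, so it is not binding; the market clears at p* = 160, q* = 776.
Since the control does not bind, no trades are prevented and deadweight loss is zero.

0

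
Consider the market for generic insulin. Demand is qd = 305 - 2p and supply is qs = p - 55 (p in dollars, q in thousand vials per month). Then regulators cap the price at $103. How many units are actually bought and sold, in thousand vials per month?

48

Without the control the market clears where 305 - 2p = p - 55, i.e. p* = 120 and q* = 65.
Because the ceiling (103) lies below the market-clearing price, it is binding.
At p = 103: qd = 305 - 2·103 = 99 and qs = 103 - 55 = 48.
The quantity actually transacted is the short side, supply: 48.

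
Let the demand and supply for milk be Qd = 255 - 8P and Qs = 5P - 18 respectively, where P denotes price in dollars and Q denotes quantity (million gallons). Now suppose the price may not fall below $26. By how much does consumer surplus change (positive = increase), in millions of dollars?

Setting quantity demanded equal to quantity supplied, 255 - 8P = 5P - 18, gives P* = 21 and Q* = 87.
Because the floor (26) lies above the market-clearing price, it is binding.
At P = 26: Qd = 255 - 8·26 = 47 and Qs = 5·26 - 18 = 112.
Consumer surplus without the control is ½ · (31.875 - 21) · 87 = 473.0625.
With the floor, consumers buy 47 units at 26, so CS = ½ · (31.875 - 26) · 47 = 138.0625.
Change in consumer surplus = 138.0625 - 473.0625 = -335.

-335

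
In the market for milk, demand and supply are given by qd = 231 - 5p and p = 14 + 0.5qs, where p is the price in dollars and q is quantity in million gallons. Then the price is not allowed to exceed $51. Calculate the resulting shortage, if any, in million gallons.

0

Rearranging supply gives qs = 2p - 28. Without the control the market clears where 231 - 5p = 2p - 28, i.e. p* = 37 and q* = 46.
Since 51 is above p* = 37, the ceiling does not bind and the free-market outcome prevails.
Since the control does not bind, there is no shortage.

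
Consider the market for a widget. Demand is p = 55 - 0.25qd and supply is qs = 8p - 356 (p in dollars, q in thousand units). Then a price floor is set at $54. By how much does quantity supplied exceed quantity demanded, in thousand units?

Rearranging demand gives qd = 220 - 4p. Setting quantity demanded equal to quantity supplied, 220 - 4p = 8p - 356, gives p* = 48 and q* = 28.
The floor of 54 is above the equilibrium price 48, so it binds.
At p = 54: qd = 220 - 4·54 = 4 and qs = 8·54 - 356 = 76.
Surplus = qs - qd = 76 - 4 = 72.

72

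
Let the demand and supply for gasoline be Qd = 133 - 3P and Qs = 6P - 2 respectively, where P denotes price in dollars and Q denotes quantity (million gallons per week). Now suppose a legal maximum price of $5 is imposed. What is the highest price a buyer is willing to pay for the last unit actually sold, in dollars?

35

Without the control the market clears where 133 - 3P = 6P - 2, i.e. P* = 15 and Q* = 88.
The ceiling of 5 is below the equilibrium price 15, so it binds.
At P = 5: Qd = 133 - 3·5 = 118 and Qs = 6·5 - 2 = 28.
Only 28 units reach the market. On the demand curve, the marginal buyer's willingness to pay at Q = 28 is (133 - 28)/3 = 35.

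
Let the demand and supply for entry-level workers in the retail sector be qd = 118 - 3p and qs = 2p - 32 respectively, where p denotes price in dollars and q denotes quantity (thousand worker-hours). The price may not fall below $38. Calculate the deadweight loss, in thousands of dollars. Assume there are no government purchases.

Equilibrium: 118 - 3p = 2p - 32, so 150 = 5p and p* = 30, q* = 28.
Because the floor (38) lies above the market-clearing price, it is binding.
At p = 38: qd = 118 - 3·38 = 4 and qs = 2·38 - 32 = 44.
Quantity traded falls to 4. At q = 4 the demand price is (118 - 4)/3 = 38 and the supply price is (32 + 4)/2 = 18.
Deadweight loss = ½ · (38 - 18) · (28 - 4) = ½ · 20 · 24 = 240.

240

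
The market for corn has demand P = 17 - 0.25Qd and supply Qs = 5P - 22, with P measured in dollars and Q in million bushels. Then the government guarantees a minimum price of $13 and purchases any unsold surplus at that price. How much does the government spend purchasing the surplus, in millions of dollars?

351

Rearranging demand gives Qd = 68 - 4P. In a free market, 68 - 4P = 5P - 22 gives the equilibrium P* = 10, Q* = 28.
Because the floor (13) lies above the market-clearing price, it is binding.
At P = 13: Qd = 68 - 4·13 = 16 and Qs = 5·13 - 22 = 43.
Surplus = Qs - Qd = 27.
Government expenditure = surplus × support price = 27 × 13 = 351.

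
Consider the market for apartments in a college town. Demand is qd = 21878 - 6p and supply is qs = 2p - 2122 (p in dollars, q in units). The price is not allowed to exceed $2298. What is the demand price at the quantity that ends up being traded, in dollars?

3234

Equilibrium: 21878 - 6p = 2p - 2122, so 24000 = 8p and p* = 3000, q* = 3878.
Since 2298 < 3000, the ceiling is binding.
At p = 2298: qd = 21878 - 6·2298 = 8090 and qs = 2·2298 - 2122 = 2474.
Only 2474 units reach the market. On the demand curve, the marginal buyer's willingness to pay at q = 2474 is (21878 - 2474)/6 = 3234.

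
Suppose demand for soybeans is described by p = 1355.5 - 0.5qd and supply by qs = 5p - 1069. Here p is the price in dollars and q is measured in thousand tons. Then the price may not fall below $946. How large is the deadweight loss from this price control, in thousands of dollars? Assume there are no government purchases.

Rearranging demand gives qd = 2711 - 2p. In a free market, 2711 - 2p = 5p - 1069 gives the equilibrium p* = 540, q* = 1631.
Since 946 > 540, the floor is binding.
At p = 946: qd = 2711 - 2·946 = 819 and qs = 5·946 - 1069 = 3661.
Quantity traded falls to 819. At q = 819 the demand price is (2711 - 819)/2 = 946 and the supply price is (1069 + 819)/5 = 377.6.
Deadweight loss = ½ · (946 - 377.6) · (1631 - 819) = ½ · 568.4 · 812 = 230770.4.

230770.4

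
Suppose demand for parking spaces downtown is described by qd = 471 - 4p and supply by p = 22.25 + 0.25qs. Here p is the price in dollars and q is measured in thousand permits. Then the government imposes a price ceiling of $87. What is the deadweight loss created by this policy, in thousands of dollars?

Rearranging supply gives qs = 4p - 89. In a free market, 471 - 4p = 4p - 89 gives the equilibrium p* = 70, q* = 191.
Since 87 is above p* = 70, the ceiling does not bind and the free-market outcome prevails.
Since the control does not bind, no trades are prevented and deadweight loss is zero.

0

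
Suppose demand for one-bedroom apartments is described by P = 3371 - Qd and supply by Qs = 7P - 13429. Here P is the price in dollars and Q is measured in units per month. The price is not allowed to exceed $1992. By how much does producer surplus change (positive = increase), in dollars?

-96444

Rearranging demand gives Qd = 3371 - P. In a free market, 3371 - P = 7P - 13429 gives the equilibrium P* = 2100, Q* = 1271.
Because the ceiling (1992) lies below the market-clearing price, it is binding.
At P = 1992: Qd = 3371 - 1992 = 1379 and Qs = 7·1992 - 13429 = 515.
Producer surplus without the control is ½ · (2100 - 13429/7) · 1271 = 1615441/14.
With the ceiling, producers sell 515 units at 1992, so PS = ½ · (1992 - 13429/7) · 515 = 265225/14.
Change in producer surplus = 265225/14 - 1615441/14 = -96444.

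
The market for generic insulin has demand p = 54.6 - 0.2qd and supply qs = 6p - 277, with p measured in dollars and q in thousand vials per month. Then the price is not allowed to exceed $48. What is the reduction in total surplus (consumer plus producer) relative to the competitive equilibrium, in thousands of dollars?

26.4

Rearranging demand gives qd = 273 - 5p. In a free market, 273 - 5p = 6p - 277 gives the equilibrium p* = 50, q* = 23.
The ceiling of 48 is below the equilibrium price 50, so it binds.
At p = 48: qd = 273 - 5·48 = 33 and qs = 6·48 - 277 = 11.
Quantity traded falls to 11. At q = 11 the demand price is (273 - 11)/5 = 52.4 and the supply price is (277 + 11)/6 = 48.
Deadweight loss = ½ · (52.4 - 48) · (23 - 11) = ½ · 4.4 · 12 = 26.4.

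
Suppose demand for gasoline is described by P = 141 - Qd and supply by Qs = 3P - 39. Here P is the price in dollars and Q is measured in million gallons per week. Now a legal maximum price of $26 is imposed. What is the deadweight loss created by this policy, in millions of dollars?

Rearranging demand gives Qd = 141 - P. Equilibrium: 141 - P = 3P - 39, so 180 = 4P and P* = 45, Q* = 96.
Since 26 < 45, the ceiling is binding.
At P = 26: Qd = 141 - 26 = 115 and Qs = 3·26 - 39 = 39.
Quantity traded falls to 39. At Q = 39 the demand price is 141 - 39 = 102 and the supply price is (39 + 39)/3 = 26.
Deadweight loss = ½ · (102 - 26) · (96 - 39) = ½ · 76 · 57 = 2166.

2166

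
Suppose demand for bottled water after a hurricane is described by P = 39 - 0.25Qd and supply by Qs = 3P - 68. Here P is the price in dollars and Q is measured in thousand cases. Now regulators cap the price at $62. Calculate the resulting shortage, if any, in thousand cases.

Rearranging demand gives Qd = 156 - 4P. Without the control the market clears where 156 - 4P = 3P - 68, i.e. P* = 32 and Q* = 28.
Since 62 is above P* = 32, the ceiling does not bind and the free-market outcome prevails.
Since the control does not bind, there is no shortage.

0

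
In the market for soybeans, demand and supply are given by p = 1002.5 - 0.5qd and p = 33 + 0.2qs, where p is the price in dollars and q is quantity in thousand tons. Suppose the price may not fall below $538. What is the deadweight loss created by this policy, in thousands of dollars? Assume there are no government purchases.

Rearranging demand gives qd = 2005 - 2p; rearranging supply gives qs = 5p - 165. Setting quantity demanded equal to quantity supplied, 2005 - 2p = 5p - 165, gives p* = 310 and q* = 1385.
The floor of 538 is above the equilibrium price 310, so it binds.
At p = 538: qd = 2005 - 2·538 = 929 and qs = 5·538 - 165 = 2525.
Quantity traded falls to 929. At q = 929 the demand price is (2005 - 929)/2 = 538 and the supply price is (165 + 929)/5 = 218.8.
Deadweight loss = ½ · (538 - 218.8) · (1385 - 929) = ½ · 319.2 · 456 = 72777.6.

72777.6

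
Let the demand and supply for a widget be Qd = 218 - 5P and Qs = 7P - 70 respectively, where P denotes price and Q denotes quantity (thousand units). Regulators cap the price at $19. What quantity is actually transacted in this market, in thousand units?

63

Without the control the market clears where 218 - 5P = 7P - 70, i.e. P* = 24 and Q* = 98.
The ceiling of 19 is below the equilibrium price 24, so it binds.
At P = 19: Qd = 218 - 5·19 = 123 and Qs = 7·19 - 70 = 63.
The quantity actually transacted is the short side, supply: 63.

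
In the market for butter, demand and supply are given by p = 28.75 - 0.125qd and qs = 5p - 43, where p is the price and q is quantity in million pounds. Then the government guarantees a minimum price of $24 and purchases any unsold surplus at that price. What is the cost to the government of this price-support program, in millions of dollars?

Rearranging demand gives qd = 230 - 8p. Without the control the market clears where 230 - 8p = 5p - 43, i.e. p* = 21 and q* = 62.
Since 24 > 21, the floor is binding.
At p = 24: qd = 230 - 8·24 = 38 and qs = 5·24 - 43 = 77.
Surplus = qs - qd = 39.
Government expenditure = surplus × support price = 39 × 24 = 936.

936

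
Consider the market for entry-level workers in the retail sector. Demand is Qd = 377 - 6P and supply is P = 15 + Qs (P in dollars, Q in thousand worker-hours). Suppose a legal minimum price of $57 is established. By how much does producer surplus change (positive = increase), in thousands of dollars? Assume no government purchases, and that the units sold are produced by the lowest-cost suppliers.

17

Rearranging supply gives Qs = P - 15. Equilibrium: 377 - 6P = P - 15, so 392 = 7P and P* = 56, Q* = 41.
Since 57 > 56, the floor is binding.
At P = 57: Qd = 377 - 6·57 = 35 and Qs = 57 - 15 = 42.
Producer surplus without the control is ½ · (56 - 15) · 41 = 840.5.
With the floor, 35 units are sold at 57. The supply price at Q = 35 is 50, so PS = ½ · [(57 - 15) + (57 - 50)] · 35 = 857.5.
Change in producer surplus = 857.5 - 840.5 = 17.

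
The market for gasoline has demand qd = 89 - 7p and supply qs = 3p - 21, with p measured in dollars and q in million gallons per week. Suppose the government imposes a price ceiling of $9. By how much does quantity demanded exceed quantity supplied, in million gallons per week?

20

Without the control the market clears where 89 - 7p = 3p - 21, i.e. p* = 11 and q* = 12.
The ceiling of 9 is below the equilibrium price 11, so it binds.
At p = 9: qd = 89 - 7·9 = 26 and qs = 3·9 - 21 = 6.
Shortage = qd - qs = 26 - 6 = 20.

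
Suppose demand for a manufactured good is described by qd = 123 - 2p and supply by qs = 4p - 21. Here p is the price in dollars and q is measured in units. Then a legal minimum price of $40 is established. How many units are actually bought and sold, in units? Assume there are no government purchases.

43

In a free market, 123 - 2p = 4p - 21 gives the equilibrium p* = 24, q* = 75.
Since 40 > 24, the floor is binding.
At p = 40: qd = 123 - 2·40 = 43 and qs = 4·40 - 21 = 139.
The quantity actually transacted is the short side, demand: 43.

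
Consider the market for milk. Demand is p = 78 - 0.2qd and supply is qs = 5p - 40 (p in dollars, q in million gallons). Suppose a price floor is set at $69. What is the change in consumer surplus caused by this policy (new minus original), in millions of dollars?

-2860

Rearranging demand gives qd = 390 - 5p. In a free market, 390 - 5p = 5p - 40 gives the equilibrium p* = 43, q* = 175.
The floor of 69 is above the equilibrium price 43, so it binds.
At p = 69: qd = 390 - 5·69 = 45 and qs = 5·69 - 40 = 305.
Consumer surplus without the control is ½ · (78 - 43) · 175 = 3062.5.
With the floor, consumers buy 45 units at 69, so CS = ½ · (78 - 69) · 45 = 202.5.
Change in consumer surplus = 202.5 - 3062.5 = -2860.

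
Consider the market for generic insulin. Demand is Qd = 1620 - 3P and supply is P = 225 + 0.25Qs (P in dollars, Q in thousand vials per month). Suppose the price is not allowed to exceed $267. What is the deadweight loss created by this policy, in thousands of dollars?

40362

Rearranging supply gives Qs = 4P - 900. Setting quantity demanded equal to quantity supplied, 1620 - 3P = 4P - 900, gives P* = 360 and Q* = 540.
Since 267 < 360, the ceiling is binding.
At P = 267: Qd = 1620 - 3·267 = 819 and Qs = 4·267 - 900 = 168.
Quantity traded falls to 168. At Q = 168 the demand price is (1620 - 168)/3 = 484 and the supply price is (900 + 168)/4 = 267.
Deadweight loss = ½ · (484 - 267) · (540 - 168) = ½ · 217 · 372 = 40362.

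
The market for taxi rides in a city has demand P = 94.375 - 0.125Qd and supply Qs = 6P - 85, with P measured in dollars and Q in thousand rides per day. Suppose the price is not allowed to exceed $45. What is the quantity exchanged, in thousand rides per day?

Rearranging demand gives Qd = 755 - 8P. Without the control the market clears where 755 - 8P = 6P - 85, i.e. P* = 60 and Q* = 275.
The ceiling of 45 is below the equilibrium price 60, so it binds.
At P = 45: Qd = 755 - 8·45 = 395 and Qs = 6·45 - 85 = 185.
The quantity actually transacted is the short side, supply: 185.

185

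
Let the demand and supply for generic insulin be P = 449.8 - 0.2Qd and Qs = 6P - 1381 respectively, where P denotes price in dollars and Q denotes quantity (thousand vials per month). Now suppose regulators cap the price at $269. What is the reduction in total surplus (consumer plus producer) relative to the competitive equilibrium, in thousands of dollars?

Rearranging demand gives Qd = 2249 - 5P. Setting quantity demanded equal to quantity supplied, 2249 - 5P = 6P - 1381, gives P* = 330 and Q* = 599.
Since 269 < 330, the ceiling is binding.
At P = 269: Qd = 2249 - 5·269 = 904 and Qs = 6·269 - 1381 = 233.
Quantity traded falls to 233. At Q = 233 the demand price is (2249 - 233)/5 = 403.2 and the supply price is (1381 + 233)/6 = 269.
Deadweight loss = ½ · (403.2 - 269) · (599 - 233) = ½ · 134.2 · 366 = 24558.6.

24558.6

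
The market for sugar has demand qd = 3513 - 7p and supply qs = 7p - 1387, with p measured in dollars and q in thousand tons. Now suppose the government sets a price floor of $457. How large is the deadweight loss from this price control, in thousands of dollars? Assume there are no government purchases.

Equilibrium: 3513 - 7p = 7p - 1387, so 4900 = 14p and p* = 350, q* = 1063.
The floor of 457 is above the equilibrium price 350, so it binds.
At p = 457: qd = 3513 - 7·457 = 314 and qs = 7·457 - 1387 = 1812.
Quantity traded falls to 314. At q = 314 the demand price is (3513 - 314)/7 = 457 and the supply price is (1387 + 314)/7 = 243.
Deadweight loss = ½ · (457 - 243) · (1063 - 314) = ½ · 214 · 749 = 80143.

80143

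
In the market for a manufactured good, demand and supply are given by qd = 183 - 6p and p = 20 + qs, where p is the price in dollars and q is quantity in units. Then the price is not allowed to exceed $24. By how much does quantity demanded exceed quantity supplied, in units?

Rearranging supply gives qs = p - 20. Without the control the market clears where 183 - 6p = p - 20, i.e. p* = 29 and q* = 9.
Because the ceiling (24) lies below the market-clearing price, it is binding.
At p = 24: qd = 183 - 6·24 = 39 and qs = 24 - 20 = 4.
Shortage = qd - qs = 39 - 4 = 35.

35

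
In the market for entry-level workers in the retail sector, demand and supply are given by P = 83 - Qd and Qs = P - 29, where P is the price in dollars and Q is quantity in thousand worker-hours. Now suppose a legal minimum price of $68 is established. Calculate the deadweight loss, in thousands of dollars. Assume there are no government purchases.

Rearranging demand gives Qd = 83 - P. Setting quantity demanded equal to quantity supplied, 83 - P = P - 29, gives P* = 56 and Q* = 27.
Because the floor (68) lies above the market-clearing price, it is binding.
At P = 68: Qd = 83 - 68 = 15 and Qs = 68 - 29 = 39.
Quantity traded falls to 15. At Q = 15 the demand price is 83 - 15 = 68 and the supply price is 29 + 15 = 44.
Deadweight loss = ½ · (68 - 44) · (27 - 15) = ½ · 24 · 12 = 144.

144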